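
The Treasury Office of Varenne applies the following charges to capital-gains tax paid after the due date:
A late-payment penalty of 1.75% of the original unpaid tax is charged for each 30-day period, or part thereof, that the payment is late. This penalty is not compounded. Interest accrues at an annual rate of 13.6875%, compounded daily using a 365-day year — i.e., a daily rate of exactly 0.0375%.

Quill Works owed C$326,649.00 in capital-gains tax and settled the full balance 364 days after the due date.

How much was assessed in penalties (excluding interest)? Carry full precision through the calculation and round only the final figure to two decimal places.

C$74,312.65

Penalty periods: ⌈364/30⌉ = 13; penalty = 13 × 1.75% × C$326,649.00 = C$74,312.65…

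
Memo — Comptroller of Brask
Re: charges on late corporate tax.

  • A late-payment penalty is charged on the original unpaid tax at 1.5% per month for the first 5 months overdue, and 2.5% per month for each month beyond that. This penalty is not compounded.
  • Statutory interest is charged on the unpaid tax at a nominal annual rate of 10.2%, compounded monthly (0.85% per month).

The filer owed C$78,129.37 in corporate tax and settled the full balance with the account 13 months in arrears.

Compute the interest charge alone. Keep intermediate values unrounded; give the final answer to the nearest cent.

C$9,087.61

Interest: C$78,129.37 × ((1 + 0.0085)^13 − 1) = C$78,129.37 × 0.1163149… = C$9,087.6122…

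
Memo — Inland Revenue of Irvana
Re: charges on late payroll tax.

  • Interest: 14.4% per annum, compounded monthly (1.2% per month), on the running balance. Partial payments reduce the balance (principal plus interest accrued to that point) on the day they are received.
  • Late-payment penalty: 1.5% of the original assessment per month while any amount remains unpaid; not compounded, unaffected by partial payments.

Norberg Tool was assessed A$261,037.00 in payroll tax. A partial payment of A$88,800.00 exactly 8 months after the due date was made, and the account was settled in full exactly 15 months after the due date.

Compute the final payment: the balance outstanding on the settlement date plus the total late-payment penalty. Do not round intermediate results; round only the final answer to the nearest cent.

A$274,383.52

Balance at month 8: A$261,037.0000 × (1 + 0.012)^8 = A$287,174.6958…
After A$88,800.00 payment: A$287,174.6958… − A$88,800.00 = A$198,374.6958…
Balance at month 15: A$198,374.6958… × (1 + 0.012)^7 = A$215,650.1980…
Penalty: 15 × 1.5% × A$261,037.00 = A$58,733.33…
Final settlement = outstanding balance + penalty = A$215,650.1980… + A$58,733.33… = A$274,383.52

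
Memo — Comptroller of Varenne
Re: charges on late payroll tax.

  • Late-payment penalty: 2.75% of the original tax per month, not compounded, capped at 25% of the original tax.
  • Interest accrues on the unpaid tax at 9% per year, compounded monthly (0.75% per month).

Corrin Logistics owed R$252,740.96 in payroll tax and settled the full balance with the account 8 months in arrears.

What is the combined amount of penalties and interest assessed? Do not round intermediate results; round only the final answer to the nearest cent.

R$71,171.56

Penalty: 8 × 2.75% × R$252,740.96 = R$55,603.01… (below the 25% cap of R$63,185.24)
Interest: R$252,740.96 × ((1 + 0.0075)^8 − 1) = R$252,740.96 × 0.0615988… = R$15,568.5519…
Penalties + interest = R$55,603.0112 + R$15,568.5519… = R$71,171.56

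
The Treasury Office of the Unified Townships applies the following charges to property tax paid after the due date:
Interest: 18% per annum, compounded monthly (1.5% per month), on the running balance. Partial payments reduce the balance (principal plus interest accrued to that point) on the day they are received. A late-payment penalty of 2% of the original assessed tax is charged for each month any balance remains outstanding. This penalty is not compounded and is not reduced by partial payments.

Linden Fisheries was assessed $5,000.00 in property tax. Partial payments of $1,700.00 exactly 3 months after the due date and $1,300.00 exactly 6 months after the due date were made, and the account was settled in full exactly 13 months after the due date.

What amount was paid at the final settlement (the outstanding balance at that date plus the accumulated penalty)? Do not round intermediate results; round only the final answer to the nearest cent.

$3,952.04

Balance at month 3: $5,000.0000 × (1 + 0.015)^3 = $5,228.3919…
After $1,700.00 payment: $5,228.3919… − $1,700.00 = $3,528.3919…
Balance at month 6: $3,528.3919… × (1 + 0.015)^3 = $3,689.5631…
After $1,300.00 payment: $3,689.5631… − $1,300.00 = $2,389.5631…
Balance at month 13: $2,389.5631… × (1 + 0.015)^7 = $2,652.0444…
Penalty: 13 × 2% × $5,000.00 = $1,300.00
Final settlement = outstanding balance + penalty = $2,652.0444… + $1,300.00 = $3,952.04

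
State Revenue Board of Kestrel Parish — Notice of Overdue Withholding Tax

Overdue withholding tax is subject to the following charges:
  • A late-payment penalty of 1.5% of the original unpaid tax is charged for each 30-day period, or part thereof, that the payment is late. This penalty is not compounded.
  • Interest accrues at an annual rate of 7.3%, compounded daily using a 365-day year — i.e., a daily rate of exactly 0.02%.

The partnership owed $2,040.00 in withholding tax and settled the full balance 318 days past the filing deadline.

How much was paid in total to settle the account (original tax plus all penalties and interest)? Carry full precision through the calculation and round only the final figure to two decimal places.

Penalty periods: ⌈318/30⌉ = 11; penalty = 11 × 1.5% × $2,040.00 = $336.60
Interest: $2,040.00 × ((1 + 0.0002)^318 − 1) = $2,040.00 × 0.06565927… = $133.9449…
Total = $2,040.00 + $336.6000 + $133.9449… = $2,510.54

$2,510.54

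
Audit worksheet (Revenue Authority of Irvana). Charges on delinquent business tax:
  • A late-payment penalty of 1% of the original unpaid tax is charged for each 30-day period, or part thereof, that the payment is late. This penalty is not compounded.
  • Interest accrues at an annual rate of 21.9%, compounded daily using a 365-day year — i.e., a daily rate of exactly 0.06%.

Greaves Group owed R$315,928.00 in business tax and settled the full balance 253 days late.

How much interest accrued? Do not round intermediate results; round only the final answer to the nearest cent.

R$51,772.53

Interest: R$315,928.00 × ((1 + 0.0006)^253 − 1) = R$315,928.00 × 0.16387444… = R$51,772.5256…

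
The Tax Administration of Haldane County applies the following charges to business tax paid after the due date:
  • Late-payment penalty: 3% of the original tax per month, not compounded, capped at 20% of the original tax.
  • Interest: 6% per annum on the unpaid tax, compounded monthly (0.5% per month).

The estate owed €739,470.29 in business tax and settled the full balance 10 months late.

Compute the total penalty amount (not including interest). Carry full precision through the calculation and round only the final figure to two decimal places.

€147,894.06

Penalty (uncapped): 10 × 3% × €739,470.29 = €221,841.09…; cap = 20% × €739,470.29 = €147,894.06… → penalty = €147,894.06…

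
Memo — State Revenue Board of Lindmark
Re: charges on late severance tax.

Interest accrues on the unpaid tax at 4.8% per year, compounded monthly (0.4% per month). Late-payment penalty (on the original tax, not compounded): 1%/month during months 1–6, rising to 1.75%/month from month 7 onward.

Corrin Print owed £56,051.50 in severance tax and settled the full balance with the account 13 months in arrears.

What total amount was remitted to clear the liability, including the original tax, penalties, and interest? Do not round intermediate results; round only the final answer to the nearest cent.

£69,266.57

Penalty, months 1–6: 6 × 1% × £56,051.50 = £3,363.09
Penalty, months 7–13: 7 × 1.75% × £56,051.50 = £6,866.31…
Interest: £56,051.50 × ((1 + 0.004)^13 − 1) = £56,051.50 × 0.0532665… = £2,985.6666…
Total = £56,051.50 + £10,229.3988… + £2,985.6666… = £69,266.57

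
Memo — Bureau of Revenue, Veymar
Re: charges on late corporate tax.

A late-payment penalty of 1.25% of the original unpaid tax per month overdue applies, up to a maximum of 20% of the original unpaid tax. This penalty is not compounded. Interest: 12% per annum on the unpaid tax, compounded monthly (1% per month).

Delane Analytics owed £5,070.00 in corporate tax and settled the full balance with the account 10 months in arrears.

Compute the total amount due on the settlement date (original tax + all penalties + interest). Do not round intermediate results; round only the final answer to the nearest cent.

£6,234.18

Penalty: 10 × 1.25% × £5,070.00 = £633.75 (below the 20% cap of £1,014.00)
Interest: £5,070.00 × ((1 + 0.01)^10 − 1) = £5,070.00 × 0.1046221… = £530.4342…
Total = £5,070.00 + £633.7500 + £530.4342… = £6,234.18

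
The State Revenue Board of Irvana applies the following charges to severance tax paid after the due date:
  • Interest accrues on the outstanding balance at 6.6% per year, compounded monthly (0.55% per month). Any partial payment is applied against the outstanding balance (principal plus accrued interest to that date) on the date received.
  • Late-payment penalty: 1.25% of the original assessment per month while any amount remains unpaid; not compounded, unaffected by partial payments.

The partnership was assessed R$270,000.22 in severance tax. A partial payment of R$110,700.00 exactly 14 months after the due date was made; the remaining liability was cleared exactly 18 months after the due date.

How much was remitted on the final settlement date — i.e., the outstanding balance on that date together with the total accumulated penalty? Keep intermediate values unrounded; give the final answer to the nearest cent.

Balance at month 14: R$270,000.2200 × (1 + 0.0055)^14 = R$291,550.0815…
After R$110,700.00 payment: R$291,550.0815… − R$110,700.00 = R$180,850.0815…
Balance at month 18: R$180,850.0815… × (1 + 0.0055)^4 = R$184,861.7281…
Penalty: 18 × 1.25% × R$270,000.22 = R$60,750.05…
Final settlement = outstanding balance + penalty = R$184,861.7281… + R$60,750.05… = R$245,611.78

R$245,611.78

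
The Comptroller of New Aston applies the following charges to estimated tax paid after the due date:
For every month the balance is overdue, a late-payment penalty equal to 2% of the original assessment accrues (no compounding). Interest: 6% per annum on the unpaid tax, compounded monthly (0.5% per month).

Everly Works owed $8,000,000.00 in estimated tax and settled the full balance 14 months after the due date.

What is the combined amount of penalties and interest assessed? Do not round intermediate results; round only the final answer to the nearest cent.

$2,818,569.06

Late-payment penalty: 14 × 2% × $8,000,000.00 = $2,240,000.00
Interest: $8,000,000.00 × ((1 + 0.005)^14 − 1) = $8,000,000.00 × 0.0723211… = $578,569.0554…
Penalties + interest = $2,240,000.0000 + $578,569.0554… = $2,818,569.06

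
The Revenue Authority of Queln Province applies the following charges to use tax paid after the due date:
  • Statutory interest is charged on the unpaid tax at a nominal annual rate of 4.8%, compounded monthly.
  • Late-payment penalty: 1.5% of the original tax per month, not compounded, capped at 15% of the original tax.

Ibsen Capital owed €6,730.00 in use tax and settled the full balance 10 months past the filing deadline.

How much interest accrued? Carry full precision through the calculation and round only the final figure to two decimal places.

€274.10

Interest (4.8%/yr ÷ 12 = 0.4%/month): €6,730.00 × ((1 + 0.004)^10 − 1) = €274.0976…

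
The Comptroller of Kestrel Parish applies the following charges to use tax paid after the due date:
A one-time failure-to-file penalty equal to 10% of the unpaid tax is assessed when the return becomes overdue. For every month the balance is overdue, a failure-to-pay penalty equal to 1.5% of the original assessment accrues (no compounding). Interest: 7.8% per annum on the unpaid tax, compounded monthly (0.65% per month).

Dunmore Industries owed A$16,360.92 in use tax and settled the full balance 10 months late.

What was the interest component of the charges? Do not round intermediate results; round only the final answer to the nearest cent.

A$1,095.11

Interest: A$16,360.92 × ((1 + 0.0065)^10 − 1) = A$16,360.92 × 0.0669346… = A$1,095.1114…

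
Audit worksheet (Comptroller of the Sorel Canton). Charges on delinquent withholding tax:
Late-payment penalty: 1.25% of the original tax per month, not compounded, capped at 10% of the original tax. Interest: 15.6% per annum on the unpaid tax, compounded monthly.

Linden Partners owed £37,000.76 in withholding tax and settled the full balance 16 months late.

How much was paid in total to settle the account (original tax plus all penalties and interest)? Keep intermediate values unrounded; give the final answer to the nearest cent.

£49,194.88

Penalty (uncapped): 16 × 1.25% × £37,000.76 = £7,400.15…; cap = 10% × £37,000.76 = £3,700.08… → penalty = £3,700.08…
Interest (15.6%/yr ÷ 12 = 1.3%/month): £37,000.76 × ((1 + 0.013)^16 − 1) = £8,494.0411…
Total = £37,000.76 + £3,700.0760 + £8,494.0411… = £49,194.88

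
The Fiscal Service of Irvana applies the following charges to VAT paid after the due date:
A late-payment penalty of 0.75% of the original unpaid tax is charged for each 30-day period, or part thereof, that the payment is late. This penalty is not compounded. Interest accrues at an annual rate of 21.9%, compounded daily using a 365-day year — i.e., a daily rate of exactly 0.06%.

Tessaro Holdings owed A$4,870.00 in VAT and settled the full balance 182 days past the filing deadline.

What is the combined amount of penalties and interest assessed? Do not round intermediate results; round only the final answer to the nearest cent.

Penalty periods: ⌈182/30⌉ = 7; penalty = 7 × 0.75% × A$4,870.00 = A$255.68…
Interest: A$4,870.00 × ((1 + 0.0006)^182 − 1) = A$4,870.00 × 0.11534888… = A$561.7490…
Penalties + interest = A$255.6750 + A$561.7490… = A$817.42

A$817.42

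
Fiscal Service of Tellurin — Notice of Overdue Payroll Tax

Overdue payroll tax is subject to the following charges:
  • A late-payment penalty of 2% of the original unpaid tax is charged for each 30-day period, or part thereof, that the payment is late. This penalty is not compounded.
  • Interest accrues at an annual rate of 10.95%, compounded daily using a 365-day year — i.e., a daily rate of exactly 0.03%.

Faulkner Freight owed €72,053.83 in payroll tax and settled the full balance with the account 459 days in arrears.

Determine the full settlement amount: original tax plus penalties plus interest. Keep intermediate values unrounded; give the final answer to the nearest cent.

Penalty periods: ⌈459/30⌉ = 16; penalty = 16 × 2% × €72,053.83 = €23,057.23…
Interest: €72,053.83 × ((1 + 0.0003)^459 − 1) = €72,053.83 × 0.14760751… = €10,635.6864…
Total = €72,053.83 + €23,057.2256 + €10,635.6864… = €105,746.74

€105,746.74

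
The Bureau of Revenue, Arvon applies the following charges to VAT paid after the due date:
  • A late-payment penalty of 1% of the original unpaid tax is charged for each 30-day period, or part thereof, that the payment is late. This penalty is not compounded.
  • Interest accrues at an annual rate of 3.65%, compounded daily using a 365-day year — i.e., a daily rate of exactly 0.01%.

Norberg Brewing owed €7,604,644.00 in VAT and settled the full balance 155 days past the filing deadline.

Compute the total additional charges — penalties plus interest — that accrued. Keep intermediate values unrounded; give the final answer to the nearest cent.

Penalty periods: ⌈155/30⌉ = 6; penalty = 6 × 1% × €7,604,644.00 = €456,278.64
Interest: €7,604,644.00 × ((1 + 0.0001)^155 − 1) = €7,604,644.00 × 0.01561996… = €118,784.2427…
Penalties + interest = €456,278.6400 + €118,784.2427… = €575,062.88

€575,062.88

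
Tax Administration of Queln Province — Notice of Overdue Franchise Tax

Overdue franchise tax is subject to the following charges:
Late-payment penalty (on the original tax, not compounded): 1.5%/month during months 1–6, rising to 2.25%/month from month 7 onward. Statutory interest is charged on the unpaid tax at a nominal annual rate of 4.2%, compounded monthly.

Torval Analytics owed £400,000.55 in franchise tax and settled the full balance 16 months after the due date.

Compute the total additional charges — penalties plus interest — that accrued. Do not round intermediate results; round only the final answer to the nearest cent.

£148,997.92

Penalty, months 1–6: 6 × 1.5% × £400,000.55 = £36,000.05…
Penalty, months 7–16: 10 × 2.25% × £400,000.55 = £90,000.12…
Interest (4.2%/yr ÷ 12 = 0.35%/month): £400,000.55 × ((1 + 0.0035)^16 − 1) = £22,997.7458…
Penalties + interest = £126,000.1733… + £22,997.7458… = £148,997.92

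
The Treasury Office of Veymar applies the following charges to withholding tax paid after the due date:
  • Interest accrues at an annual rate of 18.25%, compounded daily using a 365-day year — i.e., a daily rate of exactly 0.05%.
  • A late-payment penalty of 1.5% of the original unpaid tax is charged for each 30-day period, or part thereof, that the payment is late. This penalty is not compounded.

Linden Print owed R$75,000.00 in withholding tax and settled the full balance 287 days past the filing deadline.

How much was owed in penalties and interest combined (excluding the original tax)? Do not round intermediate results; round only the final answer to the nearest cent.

Penalty periods: ⌈287/30⌉ = 10; penalty = 10 × 1.5% × R$75,000.00 = R$11,250.00
Interest: R$75,000.00 × ((1 + 0.0005)^287 − 1) = R$75,000.00 × 0.15426541… = R$11,569.9061…
Penalties + interest = R$11,250.0000 + R$11,569.9061… = R$22,819.91

R$22,819.91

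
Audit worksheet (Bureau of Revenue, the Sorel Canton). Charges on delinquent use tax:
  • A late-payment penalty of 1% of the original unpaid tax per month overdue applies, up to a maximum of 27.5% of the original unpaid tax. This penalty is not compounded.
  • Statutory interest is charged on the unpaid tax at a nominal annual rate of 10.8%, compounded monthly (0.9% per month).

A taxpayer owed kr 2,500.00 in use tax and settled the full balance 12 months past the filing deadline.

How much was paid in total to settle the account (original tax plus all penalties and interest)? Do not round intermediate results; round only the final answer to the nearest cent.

kr 3,083.77

Penalty: 12 × 1% × kr 2,500.00 = kr 300.00 (below the 27.5% cap of kr 687.50)
Interest: kr 2,500.00 × ((1 + 0.009)^12 − 1) = kr 2,500.00 × 0.1135097… = kr 283.7742…
Total = kr 2,500.00 + kr 300.0000 + kr 283.7742… = kr 3,083.77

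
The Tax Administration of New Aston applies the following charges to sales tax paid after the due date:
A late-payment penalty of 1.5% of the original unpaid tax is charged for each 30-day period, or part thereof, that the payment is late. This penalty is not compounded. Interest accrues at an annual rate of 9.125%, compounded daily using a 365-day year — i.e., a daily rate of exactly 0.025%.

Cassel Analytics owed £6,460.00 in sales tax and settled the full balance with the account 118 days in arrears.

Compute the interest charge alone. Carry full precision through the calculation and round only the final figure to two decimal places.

Interest: £6,460.00 × ((1 + 0.00025)^118 − 1) = £6,460.00 × 0.02993564… = £193.3842…

£193.38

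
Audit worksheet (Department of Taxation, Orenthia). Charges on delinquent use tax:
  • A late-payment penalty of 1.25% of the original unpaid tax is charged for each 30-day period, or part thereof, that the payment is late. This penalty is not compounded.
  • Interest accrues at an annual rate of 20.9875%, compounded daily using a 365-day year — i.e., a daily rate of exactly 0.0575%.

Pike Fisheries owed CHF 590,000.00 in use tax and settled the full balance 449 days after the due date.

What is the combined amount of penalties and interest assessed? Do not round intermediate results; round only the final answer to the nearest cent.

CHF 284,361.89

Penalty periods: ⌈449/30⌉ = 15; penalty = 15 × 1.25% × CHF 590,000.00 = CHF 110,625.00
Interest: CHF 590,000.00 × ((1 + 0.000575)^449 − 1) = CHF 590,000.00 × 0.29446930… = CHF 173,736.8862…
Penalties + interest = CHF 110,625.0000 + CHF 173,736.8862… = CHF 284,361.89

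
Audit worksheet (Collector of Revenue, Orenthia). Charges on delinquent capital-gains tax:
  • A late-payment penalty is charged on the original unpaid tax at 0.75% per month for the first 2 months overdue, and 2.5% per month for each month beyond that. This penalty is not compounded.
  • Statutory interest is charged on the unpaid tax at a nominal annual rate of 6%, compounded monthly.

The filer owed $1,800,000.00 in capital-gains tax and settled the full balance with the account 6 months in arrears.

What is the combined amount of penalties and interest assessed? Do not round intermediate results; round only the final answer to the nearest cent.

Penalty, months 1–2: 2 × 0.75% × $1,800,000.00 = $27,000.00
Penalty, months 3–6: 4 × 2.5% × $1,800,000.00 = $180,000.00
Interest (6%/yr ÷ 12 = 0.5%/month): $1,800,000.00 × ((1 + 0.005)^6 − 1) = $54,679.5169…
Penalties + interest = $207,000.0000 + $54,679.5169… = $261,679.52

$261,679.52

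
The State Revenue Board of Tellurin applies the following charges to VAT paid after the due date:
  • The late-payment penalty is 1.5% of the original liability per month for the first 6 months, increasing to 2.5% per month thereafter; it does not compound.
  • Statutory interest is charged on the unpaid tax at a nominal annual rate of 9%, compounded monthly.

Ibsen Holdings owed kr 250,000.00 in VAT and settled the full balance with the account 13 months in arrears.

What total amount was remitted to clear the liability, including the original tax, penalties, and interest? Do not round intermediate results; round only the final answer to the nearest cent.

Penalty, months 1–6: 6 × 1.5% × kr 250,000.00 = kr 22,500.00
Penalty, months 7–13: 7 × 2.5% × kr 250,000.00 = kr 43,750.00
Interest (9%/yr ÷ 12 = 0.75%/month): kr 250,000.00 × ((1 + 0.0075)^13 − 1) = kr 25,502.6124…
Total = kr 250,000.00 + kr 66,250.0000 + kr 25,502.6124… = kr 341,752.61

kr 341,752.61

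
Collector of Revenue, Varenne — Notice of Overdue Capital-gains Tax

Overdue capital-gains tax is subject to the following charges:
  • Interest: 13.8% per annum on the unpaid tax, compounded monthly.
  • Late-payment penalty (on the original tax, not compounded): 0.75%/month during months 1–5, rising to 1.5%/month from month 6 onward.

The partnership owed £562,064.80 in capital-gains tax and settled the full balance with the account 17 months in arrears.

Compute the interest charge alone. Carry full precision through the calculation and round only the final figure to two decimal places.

£120,598.36

Interest (13.8%/yr ÷ 12 = 1.15%/month): £562,064.80 × ((1 + 0.0115)^17 − 1) = £120,598.3632…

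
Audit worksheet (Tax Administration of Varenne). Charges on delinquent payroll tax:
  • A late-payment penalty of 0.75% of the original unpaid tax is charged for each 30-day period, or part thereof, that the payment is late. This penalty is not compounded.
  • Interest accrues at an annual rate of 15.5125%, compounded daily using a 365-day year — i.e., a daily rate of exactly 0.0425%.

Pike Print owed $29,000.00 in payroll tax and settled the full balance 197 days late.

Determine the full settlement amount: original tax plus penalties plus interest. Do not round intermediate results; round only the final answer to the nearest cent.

Penalty periods: ⌈197/30⌉ = 7; penalty = 7 × 0.75% × $29,000.00 = $1,522.50
Interest: $29,000.00 × ((1 + 0.000425)^197 − 1) = $29,000.00 × 0.08731050… = $2,532.0044…
Total = $29,000.00 + $1,522.5000 + $2,532.0044… = $33,054.50

$33,054.50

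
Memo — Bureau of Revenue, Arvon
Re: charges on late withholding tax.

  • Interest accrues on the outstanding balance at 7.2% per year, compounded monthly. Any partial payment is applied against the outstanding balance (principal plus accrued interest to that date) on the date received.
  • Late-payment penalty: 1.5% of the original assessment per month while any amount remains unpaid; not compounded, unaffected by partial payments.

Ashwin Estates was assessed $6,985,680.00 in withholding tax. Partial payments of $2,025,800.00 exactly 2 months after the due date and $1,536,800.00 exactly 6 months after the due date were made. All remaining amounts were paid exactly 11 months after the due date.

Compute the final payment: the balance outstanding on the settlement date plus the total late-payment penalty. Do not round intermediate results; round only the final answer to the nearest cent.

$4,892,139.41

Monthly rate = 7.2% ÷ 12 = 0.6%
Balance at month 2: $6,985,680.0000 × (1 + 0.006)^2 = $7,069,759.6445…
After $2,025,800.00 payment: $7,069,759.6445… − $2,025,800.00 = $5,043,959.6445…
Balance at month 6: $5,043,959.6445… × (1 + 0.006)^4 = $5,166,108.5357…
After $1,536,800.00 payment: $5,166,108.5357… − $1,536,800.00 = $3,629,308.5357…
Balance at month 11: $3,629,308.5357… × (1 + 0.006)^5 = $3,739,502.2057…
Penalty: 11 × 1.5% × $6,985,680.00 = $1,152,637.20
Final settlement = outstanding balance + penalty = $3,739,502.2057… + $1,152,637.20 = $4,892,139.41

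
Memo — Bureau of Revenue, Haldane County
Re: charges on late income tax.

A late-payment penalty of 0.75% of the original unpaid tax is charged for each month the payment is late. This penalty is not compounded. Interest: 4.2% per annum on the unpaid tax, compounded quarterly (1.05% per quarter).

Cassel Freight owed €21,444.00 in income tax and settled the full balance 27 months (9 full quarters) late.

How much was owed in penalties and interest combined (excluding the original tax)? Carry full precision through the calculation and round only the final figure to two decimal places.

Late-payment penalty = 0.75% × €21,444.00 × 27 mo = €4,342.41
Interest: €21,444.00 × ((1 + 0.0105)^9 − 1) = €21,444.00 × 0.0985678… = €2,113.6877…
Penalties + interest = €4,342.4100 + €2,113.6877… = €6,456.10

€6,456.10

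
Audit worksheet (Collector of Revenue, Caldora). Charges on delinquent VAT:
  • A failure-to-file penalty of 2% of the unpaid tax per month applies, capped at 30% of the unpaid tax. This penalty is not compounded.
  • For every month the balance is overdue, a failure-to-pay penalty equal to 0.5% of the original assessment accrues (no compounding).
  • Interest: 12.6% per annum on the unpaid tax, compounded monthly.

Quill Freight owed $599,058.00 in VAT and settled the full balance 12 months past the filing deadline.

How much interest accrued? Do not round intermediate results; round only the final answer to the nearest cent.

Interest (12.6%/yr ÷ 12 = 1.05%/month): $599,058.00 × ((1 + 0.0105)^12 − 1) = $79,996.5858…

$79,996.59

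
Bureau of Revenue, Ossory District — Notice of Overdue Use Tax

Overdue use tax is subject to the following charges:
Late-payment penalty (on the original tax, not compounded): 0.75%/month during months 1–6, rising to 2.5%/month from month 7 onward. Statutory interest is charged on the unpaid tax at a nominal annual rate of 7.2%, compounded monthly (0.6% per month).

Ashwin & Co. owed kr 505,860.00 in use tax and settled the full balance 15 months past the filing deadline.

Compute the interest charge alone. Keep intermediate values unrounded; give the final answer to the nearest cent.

kr 47,490.17

Interest: kr 505,860.00 × ((1 + 0.006)^15 − 1) = kr 505,860.00 × 0.0938801… = kr 47,490.1735…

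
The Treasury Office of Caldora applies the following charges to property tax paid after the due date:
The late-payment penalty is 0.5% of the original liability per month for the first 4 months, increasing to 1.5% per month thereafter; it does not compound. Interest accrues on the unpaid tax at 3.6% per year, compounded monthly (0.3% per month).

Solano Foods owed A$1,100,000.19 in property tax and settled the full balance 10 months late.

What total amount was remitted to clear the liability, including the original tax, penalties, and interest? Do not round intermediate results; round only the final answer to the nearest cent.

A$1,254,449.30

Penalty, months 1–4: 4 × 0.5% × A$1,100,000.19 = A$22,000.00…
Penalty, months 5–10: 6 × 1.5% × A$1,100,000.19 = A$99,000.02…
Interest: A$1,100,000.19 × ((1 + 0.003)^10 − 1) = A$1,100,000.19 × 0.0304083… = A$33,449.0886…
Total = A$1,100,000.19 + A$121,000.0209 + A$33,449.0886… = A$1,254,449.30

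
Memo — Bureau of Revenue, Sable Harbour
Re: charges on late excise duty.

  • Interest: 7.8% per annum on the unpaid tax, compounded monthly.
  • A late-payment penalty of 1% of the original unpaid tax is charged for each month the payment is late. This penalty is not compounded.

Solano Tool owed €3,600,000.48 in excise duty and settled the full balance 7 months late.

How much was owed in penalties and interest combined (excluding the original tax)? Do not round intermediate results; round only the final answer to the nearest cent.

€419,028.98

Late-payment penalty = 1% × €3,600,000.48 × 7 mo = €252,000.03…
Interest (7.8%/yr ÷ 12 = 0.65%/month): €3,600,000.48 × ((1 + 0.0065)^7 − 1) = €167,028.9508…
Penalties + interest = €252,000.0336 + €167,028.9508… = €419,028.98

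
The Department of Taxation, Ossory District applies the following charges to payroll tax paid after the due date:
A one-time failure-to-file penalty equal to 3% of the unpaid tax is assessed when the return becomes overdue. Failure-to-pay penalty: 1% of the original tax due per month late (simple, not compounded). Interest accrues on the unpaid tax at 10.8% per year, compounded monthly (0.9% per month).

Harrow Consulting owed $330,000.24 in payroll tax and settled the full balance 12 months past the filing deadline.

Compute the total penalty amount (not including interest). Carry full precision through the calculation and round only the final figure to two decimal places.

Failure-to-file penalty: 3% × $330,000.24 = $9,900.01…
Failure-to-pay penalty = 1% × $330,000.24 × 12 mo = $39,600.03…
Total penalty = $9,900.01… + $39,600.03… = $49,500.04

$49,500.04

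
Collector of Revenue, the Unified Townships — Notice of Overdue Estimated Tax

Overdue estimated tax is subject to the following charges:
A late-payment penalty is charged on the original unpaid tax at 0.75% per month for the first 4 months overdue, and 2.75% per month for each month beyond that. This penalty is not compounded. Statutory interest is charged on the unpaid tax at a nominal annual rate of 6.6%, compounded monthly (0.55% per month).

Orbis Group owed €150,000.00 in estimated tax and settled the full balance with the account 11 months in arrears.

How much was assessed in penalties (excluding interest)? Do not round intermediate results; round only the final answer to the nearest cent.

€33,375.00

Penalty, months 1–4: 4 × 0.75% × €150,000.00 = €4,500.00
Penalty, months 5–11: 7 × 2.75% × €150,000.00 = €28,875.00
Total penalty = €4,500.00 + €28,875.00 = €33,375.00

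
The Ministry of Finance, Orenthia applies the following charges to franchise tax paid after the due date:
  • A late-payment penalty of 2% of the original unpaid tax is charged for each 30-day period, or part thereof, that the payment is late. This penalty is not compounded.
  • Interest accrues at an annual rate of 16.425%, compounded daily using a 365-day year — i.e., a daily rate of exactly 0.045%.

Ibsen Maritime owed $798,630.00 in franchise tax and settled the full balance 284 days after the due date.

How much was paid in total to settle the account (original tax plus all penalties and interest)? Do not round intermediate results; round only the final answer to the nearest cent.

Penalty periods: ⌈284/30⌉ = 10; penalty = 10 × 2% × $798,630.00 = $159,726.00
Interest: $798,630.00 × ((1 + 0.00045)^284 − 1) = $798,630.00 × 0.13629305… = $108,847.7186…
Total = $798,630.00 + $159,726.0000 + $108,847.7186… = $1,067,203.72

$1,067,203.72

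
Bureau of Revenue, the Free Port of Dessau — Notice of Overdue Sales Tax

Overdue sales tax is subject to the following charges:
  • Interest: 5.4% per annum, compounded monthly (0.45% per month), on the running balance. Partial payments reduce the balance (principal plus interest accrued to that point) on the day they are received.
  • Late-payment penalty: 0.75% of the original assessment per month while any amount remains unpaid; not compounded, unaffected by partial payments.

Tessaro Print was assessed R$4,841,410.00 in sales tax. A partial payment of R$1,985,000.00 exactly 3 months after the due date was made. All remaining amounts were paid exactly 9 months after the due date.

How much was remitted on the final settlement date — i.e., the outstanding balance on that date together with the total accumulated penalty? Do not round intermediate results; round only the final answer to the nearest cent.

R$3,328,647.40

Balance at month 3: R$4,841,410.0000 × (1 + 0.0045)^3 = R$4,907,063.5918…
After R$1,985,000.00 payment: R$4,907,063.5918… − R$1,985,000.00 = R$2,922,063.5918…
Balance at month 9: R$2,922,063.5918… × (1 + 0.0045)^6 = R$3,001,852.2291…
Penalty: 9 × 0.75% × R$4,841,410.00 = R$326,795.18…
Final settlement = outstanding balance + penalty = R$3,001,852.2291… + R$326,795.18… = R$3,328,647.40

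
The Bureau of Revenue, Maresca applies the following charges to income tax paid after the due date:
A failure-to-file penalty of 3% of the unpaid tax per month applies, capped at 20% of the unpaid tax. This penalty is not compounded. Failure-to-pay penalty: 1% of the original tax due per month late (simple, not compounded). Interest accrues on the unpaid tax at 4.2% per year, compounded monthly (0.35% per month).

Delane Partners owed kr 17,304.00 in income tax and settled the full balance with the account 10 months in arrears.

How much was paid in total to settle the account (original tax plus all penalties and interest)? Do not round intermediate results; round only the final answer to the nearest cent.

kr 23,110.47

Failure-to-file: 10 × 3% × kr 17,304.00 = kr 5,191.20, capped at 20% × kr 17,304.00 = kr 3,460.80
Failure-to-pay penalty: 10 × 1% × kr 17,304.00 = kr 1,730.40
Interest: kr 17,304.00 × ((1 + 0.0035)^10 − 1) = kr 17,304.00 × 0.0355564… = kr 615.2684…
Total = kr 17,304.00 + kr 5,191.2000 + kr 615.2684… = kr 23,110.47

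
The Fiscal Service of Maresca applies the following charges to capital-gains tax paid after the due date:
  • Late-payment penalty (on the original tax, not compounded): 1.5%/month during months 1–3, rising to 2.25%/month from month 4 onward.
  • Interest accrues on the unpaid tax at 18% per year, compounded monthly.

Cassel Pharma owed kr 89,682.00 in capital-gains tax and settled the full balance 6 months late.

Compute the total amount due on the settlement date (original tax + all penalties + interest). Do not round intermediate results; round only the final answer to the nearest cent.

kr 108,151.40

Penalty, months 1–3: 3 × 1.5% × kr 89,682.00 = kr 4,035.69
Penalty, months 4–6: 3 × 2.25% × kr 89,682.00 = kr 6,053.54…
Interest (18%/yr ÷ 12 = 1.5%/month): kr 89,682.00 × ((1 + 0.015)^6 − 1) = kr 8,380.1788…
Total = kr 89,682.00 + kr 10,089.2250 + kr 8,380.1788… = kr 108,151.40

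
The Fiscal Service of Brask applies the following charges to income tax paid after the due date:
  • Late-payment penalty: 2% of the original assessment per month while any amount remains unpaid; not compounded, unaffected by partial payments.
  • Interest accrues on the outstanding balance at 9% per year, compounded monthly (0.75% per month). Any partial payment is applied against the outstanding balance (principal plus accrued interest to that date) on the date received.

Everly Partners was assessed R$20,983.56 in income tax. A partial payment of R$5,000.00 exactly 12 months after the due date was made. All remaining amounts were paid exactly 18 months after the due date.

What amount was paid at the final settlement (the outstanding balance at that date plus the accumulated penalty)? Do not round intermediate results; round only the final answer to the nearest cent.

Balance at month 12: R$20,983.5600 × (1 + 0.0075)^12 = R$22,951.9627…
After R$5,000.00 payment: R$22,951.9627… − R$5,000.00 = R$17,951.9627…
Balance at month 18: R$17,951.9627… × (1 + 0.0075)^6 = R$18,775.1003…
Penalty: 18 × 2% × R$20,983.56 = R$7,554.08…
Final settlement = outstanding balance + penalty = R$18,775.1003… + R$7,554.08… = R$26,329.18

R$26,329.18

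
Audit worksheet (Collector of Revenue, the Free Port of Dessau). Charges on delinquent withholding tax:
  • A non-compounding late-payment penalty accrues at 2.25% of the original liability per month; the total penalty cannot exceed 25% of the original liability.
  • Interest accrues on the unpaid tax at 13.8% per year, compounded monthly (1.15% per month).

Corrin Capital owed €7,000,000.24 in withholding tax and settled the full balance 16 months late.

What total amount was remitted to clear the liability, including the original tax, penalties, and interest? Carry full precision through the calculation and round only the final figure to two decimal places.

€10,155,281.28

Penalty (uncapped): 16 × 2.25% × €7,000,000.24 = €2,520,000.09…; cap = 25% × €7,000,000.24 = €1,750,000.06 → penalty = €1,750,000.06
Interest: €7,000,000.24 × ((1 + 0.0115)^16 − 1) = €7,000,000.24 × 0.2007544… = €1,405,280.9833…
Total = €7,000,000.24 + €1,750,000.0600 + €1,405,280.9833… = €10,155,281.28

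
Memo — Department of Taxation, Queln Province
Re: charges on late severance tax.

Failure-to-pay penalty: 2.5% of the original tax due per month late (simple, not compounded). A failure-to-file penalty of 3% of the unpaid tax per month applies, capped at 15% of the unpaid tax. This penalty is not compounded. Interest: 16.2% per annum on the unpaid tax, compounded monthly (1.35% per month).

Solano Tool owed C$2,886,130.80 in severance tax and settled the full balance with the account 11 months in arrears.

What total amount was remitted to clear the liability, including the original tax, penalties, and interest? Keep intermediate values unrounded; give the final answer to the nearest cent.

C$4,571,460.57

Failure-to-file: 11 × 3% × C$2,886,130.80 = C$952,423.16…, capped at 15% × C$2,886,130.80 = C$432,919.62
Failure-to-pay penalty = 2.5% × C$2,886,130.80 × 11 mo = C$793,685.97
Interest: C$2,886,130.80 × ((1 + 0.0135)^11 − 1) = C$2,886,130.80 × 0.1589409… = C$458,724.1773…
Total = C$2,886,130.80 + C$1,226,605.5900 + C$458,724.1773… = C$4,571,460.57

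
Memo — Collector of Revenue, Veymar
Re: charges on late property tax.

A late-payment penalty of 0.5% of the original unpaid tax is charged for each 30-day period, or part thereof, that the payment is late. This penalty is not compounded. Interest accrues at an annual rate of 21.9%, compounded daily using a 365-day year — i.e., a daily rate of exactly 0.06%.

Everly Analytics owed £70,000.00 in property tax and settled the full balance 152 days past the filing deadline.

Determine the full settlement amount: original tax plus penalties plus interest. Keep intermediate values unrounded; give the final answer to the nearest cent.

Penalty periods: ⌈152/30⌉ = 6; penalty = 6 × 0.5% × £70,000.00 = £2,100.00
Interest: £70,000.00 × ((1 + 0.0006)^152 − 1) = £70,000.00 × 0.09545812… = £6,682.0685…
Total = £70,000.00 + £2,100.0000 + £6,682.0685… = £78,782.07

£78,782.07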